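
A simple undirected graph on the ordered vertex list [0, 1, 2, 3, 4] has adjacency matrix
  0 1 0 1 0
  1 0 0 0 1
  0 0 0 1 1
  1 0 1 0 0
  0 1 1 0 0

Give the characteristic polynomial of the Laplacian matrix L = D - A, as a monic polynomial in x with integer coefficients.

x^5 - 10x^4 + 35x^3 - 50x^2 + 25x

With the vertex order [0, 1, 2, 3, 4], the degrees are [2, 2, 2, 2, 2], giving D = diag(2, 2, 2, 2, 2) and L = D - A. Computing det(xI - L) by cofactor expansion (or equivalently via sum-over-permutations) gives x^5 - 10x^4 + 35x^3 - 50x^2 + 25x. The coefficient of x^4 equals -trace(L) = -10, matching the sum of degrees. There is one zero in the spectrum, matching the 1 component. The eigenvalues sum to 10, which equals trace(L) = 2|E|.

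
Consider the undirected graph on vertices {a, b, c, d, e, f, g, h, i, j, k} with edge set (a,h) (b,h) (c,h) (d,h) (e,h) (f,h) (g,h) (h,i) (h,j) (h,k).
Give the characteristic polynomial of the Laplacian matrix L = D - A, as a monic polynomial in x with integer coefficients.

x^11 - 20x^10 + 135x^9 - 480x^8 + 1050x^7 - 1512x^6 + 1470x^5 - 960x^4 + 405x^3 - 100x^2 + 11x

With the vertex order [a, b, c, d, e, f, g, h, i, j, k], the degrees are [1, 1, 1, 1, 1, 1, 1, 10, 1, 1, 1], giving D = diag(1, 1, 1, 1, 1, 1, 1, 10, 1, 1, 1) and L = D - A. The eigenvalues of L are [0, 1, 1, 1, 1, 1, 1, 1, 1, 1, 11]; the characteristic polynomial is the product of (x - lambda_i), which multiplies out to x^11 - 20x^10 + 135x^9 - 480x^8 + 1050x^7 - 1512x^6 + 1470x^5 - 960x^4 + 405x^3 - 100x^2 + 11x. The coefficient of x^10 equals -trace(L) = -20, matching the sum of degrees. The largest eigenvalue, 11, is at most the vertex count 11.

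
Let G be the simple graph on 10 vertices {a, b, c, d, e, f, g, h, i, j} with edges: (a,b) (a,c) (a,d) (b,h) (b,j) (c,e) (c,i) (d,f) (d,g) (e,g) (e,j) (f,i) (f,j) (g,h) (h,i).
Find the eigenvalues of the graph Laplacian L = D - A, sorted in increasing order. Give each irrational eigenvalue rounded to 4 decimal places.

[0, 2, 2, 2, 2, 2, 5, 5, 5, 5]

Reading degrees in the order [a, b, c, d, e, f, g, h, i, j] gives [3, 3, 3, 3, 3, 3, 3, 3, 3, 3]; set D = diag(3, 3, 3, 3, 3, 3, 3, 3, 3, 3) and form L = D - A. Diagonalising L (or applying a numerical eigensolver to the 10x10 matrix) gives the spectrum above.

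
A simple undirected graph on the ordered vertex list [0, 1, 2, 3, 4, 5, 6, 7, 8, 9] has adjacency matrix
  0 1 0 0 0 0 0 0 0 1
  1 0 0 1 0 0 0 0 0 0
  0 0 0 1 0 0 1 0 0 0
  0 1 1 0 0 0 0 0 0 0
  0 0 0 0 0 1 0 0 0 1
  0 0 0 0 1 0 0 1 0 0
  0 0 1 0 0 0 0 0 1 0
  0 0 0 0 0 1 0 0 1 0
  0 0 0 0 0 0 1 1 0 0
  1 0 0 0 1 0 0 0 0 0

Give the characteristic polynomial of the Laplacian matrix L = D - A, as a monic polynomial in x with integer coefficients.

Each diagonal entry of L is the vertex degree and each off-diagonal entry is -1 where an edge is present, 0 otherwise; in the order [0, 1, 2, 3, 4, 5, 6, 7, 8, 9] the diagonal is [2, 2, 2, 2, 2, 2, 2, 2, 2, 2]. Computing det(xI - L) by cofactor expansion (or equivalently via sum-over-permutations) gives x^10 - 20x^9 + 170x^8 - 800x^7 + 2275x^6 - 4004x^5 + 4290x^4 - 2640x^3 + 825x^2 - 100x. The coefficient of x^9 equals -trace(L) = -20, matching the sum of degrees. By the matrix-tree theorem the graph has (1/10) * product of the nonzero eigenvalues = 10 spanning trees.

x^10 - 20x^9 + 170x^8 - 800x^7 + 2275x^6 - 4004x^5 + 4290x^4 - 2640x^3 + 825x^2 - 100x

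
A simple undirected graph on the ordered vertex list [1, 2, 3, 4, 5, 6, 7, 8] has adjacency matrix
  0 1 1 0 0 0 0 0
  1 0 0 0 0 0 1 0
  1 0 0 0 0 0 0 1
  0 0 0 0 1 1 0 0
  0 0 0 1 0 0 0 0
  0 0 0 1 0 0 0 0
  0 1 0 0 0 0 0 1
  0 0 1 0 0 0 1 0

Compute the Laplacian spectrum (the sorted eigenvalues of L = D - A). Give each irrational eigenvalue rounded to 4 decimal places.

[0, 0, 1, 1.3820, 1.3820, 3, 3.6180, 3.6180]

Reading degrees in the order [1, 2, 3, 4, 5, 6, 7, 8] gives [2, 2, 2, 2, 1, 1, 2, 2]; set D = diag(2, 2, 2, 2, 1, 1, 2, 2) and form L = D - A. The multiplicity of 0 as a Laplacian eigenvalue equals the number of connected components. The 2 zero eigenvalues correspond to the 2 connected components. The eigenvalues sum to 14, which equals trace(L) = 2|E|.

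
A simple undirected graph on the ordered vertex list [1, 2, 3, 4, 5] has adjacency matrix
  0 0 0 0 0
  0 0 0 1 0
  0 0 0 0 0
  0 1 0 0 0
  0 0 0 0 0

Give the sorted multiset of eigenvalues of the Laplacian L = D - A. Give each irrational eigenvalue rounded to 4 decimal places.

Each diagonal entry of L is the vertex degree and each off-diagonal entry is -1 where an edge is present, 0 otherwise; in the order [1, 2, 3, 4, 5] the diagonal is [0, 1, 0, 1, 0]. Since every row of L sums to 0, the all-ones vector is in the kernel and 0 is an eigenvalue. The 4 zero eigenvalues correspond to the 4 connected components. The eigenvalues sum to 2, which equals trace(L) = 2|E|.

[0, 0, 0, 0, 2]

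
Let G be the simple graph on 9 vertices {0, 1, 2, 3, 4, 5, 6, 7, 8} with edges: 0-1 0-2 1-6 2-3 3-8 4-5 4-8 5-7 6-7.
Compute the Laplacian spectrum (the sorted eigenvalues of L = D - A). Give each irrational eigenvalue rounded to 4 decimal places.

Reading degrees in the order [0, 1, 2, 3, 4, 5, 6, 7, 8] gives [2, 2, 2, 2, 2, 2, 2, 2, 2]; set D = diag(2, 2, 2, 2, 2, 2, 2, 2, 2) and form L = D - A. L is symmetric positive semidefinite, so every eigenvalue is real and nonnegative. The single zero eigenvalue shows the graph is connected. By the matrix-tree theorem the graph has (1/9) * product of the nonzero eigenvalues = 9 spanning trees. The eigenvalues sum to 18, which equals trace(L) = 2|E|.

[0, 0.4679, 0.4679, 1.6527, 1.6527, 3, 3, 3.8794, 3.8794]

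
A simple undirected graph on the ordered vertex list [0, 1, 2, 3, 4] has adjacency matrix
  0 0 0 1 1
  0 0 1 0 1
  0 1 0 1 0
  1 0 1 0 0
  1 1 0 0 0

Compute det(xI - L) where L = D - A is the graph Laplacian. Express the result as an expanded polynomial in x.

Reading degrees in the order [0, 1, 2, 3, 4] gives [2, 2, 2, 2, 2]; set D = diag(2, 2, 2, 2, 2) and form L = D - A. Computing det(xI - L) by cofactor expansion (or equivalently via sum-over-permutations) gives x^5 - 10x^4 + 35x^3 - 50x^2 + 25x. The coefficient of x^4 equals -trace(L) = -10, matching the sum of degrees.

x^5 - 10x^4 + 35x^3 - 50x^2 + 25x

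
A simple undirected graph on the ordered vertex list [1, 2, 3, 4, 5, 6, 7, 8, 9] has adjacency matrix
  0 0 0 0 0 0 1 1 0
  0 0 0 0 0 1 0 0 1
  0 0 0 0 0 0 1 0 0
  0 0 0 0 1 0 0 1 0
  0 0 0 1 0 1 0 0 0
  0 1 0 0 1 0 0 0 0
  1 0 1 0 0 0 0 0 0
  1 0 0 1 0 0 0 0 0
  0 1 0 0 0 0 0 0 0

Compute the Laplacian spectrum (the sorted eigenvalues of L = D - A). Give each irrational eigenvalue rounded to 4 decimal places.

Each diagonal entry of L is the vertex degree and each off-diagonal entry is -1 where an edge is present, 0 otherwise; in the order [1, 2, 3, 4, 5, 6, 7, 8, 9] the diagonal is [2, 2, 1, 2, 2, 2, 2, 2, 1]. Since every row of L sums to 0, the all-ones vector is in the kernel and 0 is an eigenvalue. The single zero eigenvalue shows the graph is connected. The eigenvalues sum to 16, which equals trace(L) = 2|E|.

[0, 0.1206, 0.4679, 1, 1.6527, 2.3473, 3, 3.5321, 3.8794]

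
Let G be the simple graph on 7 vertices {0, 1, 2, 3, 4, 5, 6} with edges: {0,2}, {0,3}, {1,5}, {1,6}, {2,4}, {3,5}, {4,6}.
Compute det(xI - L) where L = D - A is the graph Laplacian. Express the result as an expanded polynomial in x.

Each diagonal entry of L is the vertex degree and each off-diagonal entry is -1 where an edge is present, 0 otherwise; in the order [0, 1, 2, 3, 4, 5, 6] the diagonal is [2, 2, 2, 2, 2, 2, 2]. Computing det(xI - L) by cofactor expansion (or equivalently via sum-over-permutations) gives x^7 - 14x^6 + 77x^5 - 210x^4 + 294x^3 - 196x^2 + 49x. The constant term is 0 because L is singular (the all-ones vector lies in its kernel).

x^7 - 14x^6 + 77x^5 - 210x^4 + 294x^3 - 196x^2 + 49x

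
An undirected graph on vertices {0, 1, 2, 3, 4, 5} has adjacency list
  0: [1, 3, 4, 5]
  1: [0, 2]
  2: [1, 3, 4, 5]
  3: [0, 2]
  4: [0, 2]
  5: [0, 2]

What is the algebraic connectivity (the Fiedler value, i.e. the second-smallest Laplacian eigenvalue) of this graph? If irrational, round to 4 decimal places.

2

Each diagonal entry of L is the vertex degree and each off-diagonal entry is -1 where an edge is present, 0 otherwise; in the order [0, 1, 2, 3, 4, 5] the diagonal is [4, 2, 4, 2, 2, 2]. The smallest Laplacian eigenvalue is always 0. The next one, lambda_2 = 2, measures how hard the graph is to disconnect: larger values mean better connectivity. There is one zero in the spectrum, matching the 1 component.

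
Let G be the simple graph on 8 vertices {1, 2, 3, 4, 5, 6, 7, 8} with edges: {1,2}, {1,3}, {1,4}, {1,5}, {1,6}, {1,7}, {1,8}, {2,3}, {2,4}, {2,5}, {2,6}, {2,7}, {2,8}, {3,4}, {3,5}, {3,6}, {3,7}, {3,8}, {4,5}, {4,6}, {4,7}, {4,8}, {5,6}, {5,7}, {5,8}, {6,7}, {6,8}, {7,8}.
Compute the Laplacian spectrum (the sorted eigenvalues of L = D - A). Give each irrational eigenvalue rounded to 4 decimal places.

Reading degrees in the order [1, 2, 3, 4, 5, 6, 7, 8] gives [7, 7, 7, 7, 7, 7, 7, 7]; set D = diag(7, 7, 7, 7, 7, 7, 7, 7) and form L = D - A. L is symmetric positive semidefinite, so every eigenvalue is real and nonnegative. There is one zero in the spectrum, matching the 1 component. The largest eigenvalue, 8, is at most the vertex count 8.

[0, 8, 8, 8, 8, 8, 8, 8]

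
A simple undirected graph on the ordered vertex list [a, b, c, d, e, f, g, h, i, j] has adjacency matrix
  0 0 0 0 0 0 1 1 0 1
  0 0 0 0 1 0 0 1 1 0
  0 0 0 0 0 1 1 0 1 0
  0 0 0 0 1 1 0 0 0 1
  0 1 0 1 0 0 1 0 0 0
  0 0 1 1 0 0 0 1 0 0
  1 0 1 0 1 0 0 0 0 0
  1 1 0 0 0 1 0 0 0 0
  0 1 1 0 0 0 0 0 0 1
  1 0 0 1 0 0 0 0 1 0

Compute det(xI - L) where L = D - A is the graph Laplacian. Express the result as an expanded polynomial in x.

x^10 - 30x^9 + 390x^8 - 2880x^7 + 13305x^6 - 39882x^5 + 77640x^4 - 94800x^3 + 66000x^2 - 20000x

Each diagonal entry of L is the vertex degree and each off-diagonal entry is -1 where an edge is present, 0 otherwise; in the order [a, b, c, d, e, f, g, h, i, j] the diagonal is [3, 3, 3, 3, 3, 3, 3, 3, 3, 3]. L has integer entries, so p(x) = det(xI - L) has integer coefficients. Expanding the determinant yields x^10 - 30x^9 + 390x^8 - 2880x^7 + 13305x^6 - 39882x^5 + 77640x^4 - 94800x^3 + 66000x^2 - 20000x. The coefficient of x^9 equals -trace(L) = -30, matching the sum of degrees. The eigenvalues sum to 30, which equals trace(L) = 2|E|.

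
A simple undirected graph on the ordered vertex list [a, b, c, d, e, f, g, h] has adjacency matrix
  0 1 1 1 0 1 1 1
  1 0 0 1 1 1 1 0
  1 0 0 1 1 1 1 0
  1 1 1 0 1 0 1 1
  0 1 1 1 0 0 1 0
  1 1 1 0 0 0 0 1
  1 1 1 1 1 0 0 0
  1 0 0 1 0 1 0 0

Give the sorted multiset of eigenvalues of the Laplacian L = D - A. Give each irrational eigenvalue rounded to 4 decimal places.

Each diagonal entry of L is the vertex degree and each off-diagonal entry is -1 where an edge is present, 0 otherwise; in the order [a, b, c, d, e, f, g, h] the diagonal is [6, 5, 5, 6, 4, 4, 5, 3]. L is symmetric positive semidefinite, so every eigenvalue is real and nonnegative. The single zero eigenvalue shows the graph is connected. By the matrix-tree theorem the graph has (1/8) * product of the nonzero eigenvalues = 11595 spanning trees. There is one zero in the spectrum, matching the 1 component.

[0, 2.4962, 4.0832, 5, 5.1001, 6.5014, 7.3257, 7.4934]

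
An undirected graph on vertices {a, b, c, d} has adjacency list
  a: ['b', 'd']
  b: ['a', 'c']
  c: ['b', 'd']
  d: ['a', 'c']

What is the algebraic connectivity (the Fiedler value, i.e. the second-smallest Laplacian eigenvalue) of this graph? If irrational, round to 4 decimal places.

2

With the vertex order [a, b, c, d], the degrees are [2, 2, 2, 2], giving D = diag(2, 2, 2, 2) and L = D - A. The sorted Laplacian eigenvalues are [0, 2, 2, 4]; the algebraic connectivity is the second entry, 2. By the matrix-tree theorem the graph has (1/4) * product of the nonzero eigenvalues = 4 spanning trees.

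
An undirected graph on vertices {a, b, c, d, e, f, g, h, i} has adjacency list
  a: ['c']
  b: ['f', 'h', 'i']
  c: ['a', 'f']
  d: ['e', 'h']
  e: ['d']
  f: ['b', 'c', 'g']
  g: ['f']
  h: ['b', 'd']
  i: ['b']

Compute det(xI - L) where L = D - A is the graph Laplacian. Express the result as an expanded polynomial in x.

Each diagonal entry of L is the vertex degree and each off-diagonal entry is -1 where an edge is present, 0 otherwise; in the order [a, b, c, d, e, f, g, h, i] the diagonal is [1, 3, 2, 2, 1, 3, 1, 2, 1]. Computing det(xI - L) by cofactor expansion (or equivalently via sum-over-permutations) gives x^9 - 16x^8 + 103x^7 - 344x^6 + 641x^5 - 668x^4 + 371x^3 - 98x^2 + 9x. The coefficient of x^8 equals -trace(L) = -16, matching the sum of degrees. By the matrix-tree theorem the graph has (1/9) * product of the nonzero eigenvalues = 1 spanning tree.

x^9 - 16x^8 + 103x^7 - 344x^6 + 641x^5 - 668x^4 + 371x^3 - 98x^2 + 9x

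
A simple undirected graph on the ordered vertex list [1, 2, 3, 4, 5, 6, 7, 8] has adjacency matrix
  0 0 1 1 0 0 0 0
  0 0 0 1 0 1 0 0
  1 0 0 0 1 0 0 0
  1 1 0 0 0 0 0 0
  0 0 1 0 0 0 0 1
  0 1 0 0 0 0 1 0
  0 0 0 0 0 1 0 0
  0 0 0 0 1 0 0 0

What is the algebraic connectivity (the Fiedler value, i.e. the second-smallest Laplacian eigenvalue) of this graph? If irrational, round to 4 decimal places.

With the vertex order [1, 2, 3, 4, 5, 6, 7, 8], the degrees are [2, 2, 2, 2, 2, 2, 1, 1], giving D = diag(2, 2, 2, 2, 2, 2, 1, 1) and L = D - A. The sorted Laplacian eigenvalues are [0, 0.1522, 0.5858, 1.2346, 2, 2.7654, 3.4142, 3.8478]; the algebraic connectivity is the second entry, 0.1522. The largest eigenvalue, 3.8478, is at most the vertex count 8.

0.1522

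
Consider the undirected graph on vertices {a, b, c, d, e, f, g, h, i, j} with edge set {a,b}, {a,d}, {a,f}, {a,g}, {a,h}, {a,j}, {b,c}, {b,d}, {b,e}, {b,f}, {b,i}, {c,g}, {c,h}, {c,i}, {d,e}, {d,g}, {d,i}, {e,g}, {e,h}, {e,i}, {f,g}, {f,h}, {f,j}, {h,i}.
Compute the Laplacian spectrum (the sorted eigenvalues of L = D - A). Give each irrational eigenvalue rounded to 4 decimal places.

With the vertex order [a, b, c, d, e, f, g, h, i, j], the degrees are [6, 6, 4, 5, 5, 5, 5, 5, 5, 2], giving D = diag(6, 6, 4, 5, 5, 5, 5, 5, 5, 2) and L = D - A. The multiplicity of 0 as a Laplacian eigenvalue equals the number of connected components. The single zero eigenvalue shows the graph is connected. The eigenvalues sum to 48, which equals trace(L) = 2|E|. By the matrix-tree theorem the graph has (1/10) * product of the nonzero eigenvalues = 157140 spanning trees.

[0, 1.6161, 3.7825, 4.2310, 4.6509, 5.3710, 6, 6.5059, 7.2574, 8.5851]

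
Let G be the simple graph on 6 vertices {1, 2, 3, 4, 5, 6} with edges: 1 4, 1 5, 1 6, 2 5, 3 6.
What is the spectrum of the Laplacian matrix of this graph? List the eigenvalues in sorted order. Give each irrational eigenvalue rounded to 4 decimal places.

Each diagonal entry of L is the vertex degree and each off-diagonal entry is -1 where an edge is present, 0 otherwise; in the order [1, 2, 3, 4, 5, 6] the diagonal is [3, 1, 1, 1, 2, 2]. Since every row of L sums to 0, the all-ones vector is in the kernel and 0 is an eigenvalue. The single zero eigenvalue shows the graph is connected.

[0, 0.3820, 0.6972, 2, 2.6180, 4.3028]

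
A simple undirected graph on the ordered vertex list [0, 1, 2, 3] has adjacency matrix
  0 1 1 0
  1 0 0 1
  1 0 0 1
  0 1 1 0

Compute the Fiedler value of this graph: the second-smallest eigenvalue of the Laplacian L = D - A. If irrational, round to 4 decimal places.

With the vertex order [0, 1, 2, 3], the degrees are [2, 2, 2, 2], giving D = diag(2, 2, 2, 2) and L = D - A. Computing the eigenvalues of L and sorting gives [0, 2, 2, 4]. The Fiedler value lambda_2 = 2 is strictly positive, so the graph is connected.

2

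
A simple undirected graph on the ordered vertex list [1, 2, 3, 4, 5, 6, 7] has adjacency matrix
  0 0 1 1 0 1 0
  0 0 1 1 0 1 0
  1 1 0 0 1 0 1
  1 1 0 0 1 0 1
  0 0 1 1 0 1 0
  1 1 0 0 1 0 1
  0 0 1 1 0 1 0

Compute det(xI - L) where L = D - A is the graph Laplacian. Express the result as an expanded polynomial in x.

x^7 - 24x^6 + 234x^5 - 1192x^4 + 3357x^3 - 4968x^2 + 3024x

Each diagonal entry of L is the vertex degree and each off-diagonal entry is -1 where an edge is present, 0 otherwise; in the order [1, 2, 3, 4, 5, 6, 7] the diagonal is [3, 3, 4, 4, 3, 4, 3]. L has integer entries, so p(x) = det(xI - L) has integer coefficients. Expanding the determinant yields x^7 - 24x^6 + 234x^5 - 1192x^4 + 3357x^3 - 4968x^2 + 3024x. Since p(0) = det(-L) = 0, x divides p(x). The eigenvalues sum to 24, which equals trace(L) = 2|E|. The largest eigenvalue, 7, is at most the vertex count 7.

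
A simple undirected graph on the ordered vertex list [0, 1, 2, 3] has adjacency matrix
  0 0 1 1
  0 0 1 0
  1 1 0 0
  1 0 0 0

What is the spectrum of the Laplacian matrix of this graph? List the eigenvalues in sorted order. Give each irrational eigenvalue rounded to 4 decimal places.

With the vertex order [0, 1, 2, 3], the degrees are [2, 1, 2, 1], giving D = diag(2, 1, 2, 1) and L = D - A. The multiplicity of 0 as a Laplacian eigenvalue equals the number of connected components. The single zero eigenvalue shows the graph is connected. The eigenvalues sum to 6, which equals trace(L) = 2|E|.

[0, 0.5858, 2, 3.4142]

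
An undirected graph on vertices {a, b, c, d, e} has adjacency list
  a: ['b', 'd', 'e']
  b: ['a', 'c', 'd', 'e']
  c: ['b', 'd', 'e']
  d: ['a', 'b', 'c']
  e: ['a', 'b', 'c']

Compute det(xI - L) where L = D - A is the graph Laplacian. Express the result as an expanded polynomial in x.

x^5 - 16x^4 + 94x^3 - 240x^2 + 225x

With the vertex order [a, b, c, d, e], the degrees are [3, 4, 3, 3, 3], giving D = diag(3, 4, 3, 3, 3) and L = D - A. Computing det(xI - L) by cofactor expansion (or equivalently via sum-over-permutations) gives x^5 - 16x^4 + 94x^3 - 240x^2 + 225x. The coefficient of x^4 equals -trace(L) = -16, matching the sum of degrees. By the matrix-tree theorem the graph has (1/5) * product of the nonzero eigenvalues = 45 spanning trees. There is one zero in the spectrum, matching the 1 component.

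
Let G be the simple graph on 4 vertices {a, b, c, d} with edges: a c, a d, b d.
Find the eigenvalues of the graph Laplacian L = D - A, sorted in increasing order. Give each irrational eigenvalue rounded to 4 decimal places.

[0, 0.5858, 2, 3.4142]

With the vertex order [a, b, c, d], the degrees are [2, 1, 1, 2], giving D = diag(2, 1, 1, 2) and L = D - A. Diagonalising L (or applying a numerical eigensolver to the 4x4 matrix) gives the spectrum above. The eigenvalues sum to 6, which equals trace(L) = 2|E|.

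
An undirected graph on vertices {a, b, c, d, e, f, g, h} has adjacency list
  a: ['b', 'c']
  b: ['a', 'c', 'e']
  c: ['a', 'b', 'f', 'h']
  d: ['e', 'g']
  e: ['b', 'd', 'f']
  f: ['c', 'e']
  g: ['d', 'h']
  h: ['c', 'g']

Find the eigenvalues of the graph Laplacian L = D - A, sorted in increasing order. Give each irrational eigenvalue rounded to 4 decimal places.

Reading degrees in the order [a, b, c, d, e, f, g, h] gives [2, 3, 4, 2, 3, 2, 2, 2]; set D = diag(2, 3, 4, 2, 3, 2, 2, 2) and form L = D - A. Since every row of L sums to 0, the all-ones vector is in the kernel and 0 is an eigenvalue. The single zero eigenvalue shows the graph is connected. By the matrix-tree theorem the graph has (1/8) * product of the nonzero eigenvalues = 54 spanning trees.

[0, 0.7713, 1.3170, 1.7852, 3, 3.4300, 4.2535, 5.4431]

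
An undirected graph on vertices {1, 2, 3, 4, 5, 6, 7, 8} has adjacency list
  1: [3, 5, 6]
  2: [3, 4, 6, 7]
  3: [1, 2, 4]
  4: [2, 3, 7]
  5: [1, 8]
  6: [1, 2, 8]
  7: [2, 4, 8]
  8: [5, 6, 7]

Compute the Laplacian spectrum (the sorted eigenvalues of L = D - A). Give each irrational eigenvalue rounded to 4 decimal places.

Reading degrees in the order [1, 2, 3, 4, 5, 6, 7, 8] gives [3, 4, 3, 3, 2, 3, 3, 3]; set D = diag(3, 4, 3, 3, 2, 3, 3, 3) and form L = D - A. The multiplicity of 0 as a Laplacian eigenvalue equals the number of connected components. By the matrix-tree theorem the graph has (1/8) * product of the nonzero eigenvalues = 304 spanning trees.

[0, 1.1578, 2, 2.4931, 4, 4, 4.5069, 5.8422]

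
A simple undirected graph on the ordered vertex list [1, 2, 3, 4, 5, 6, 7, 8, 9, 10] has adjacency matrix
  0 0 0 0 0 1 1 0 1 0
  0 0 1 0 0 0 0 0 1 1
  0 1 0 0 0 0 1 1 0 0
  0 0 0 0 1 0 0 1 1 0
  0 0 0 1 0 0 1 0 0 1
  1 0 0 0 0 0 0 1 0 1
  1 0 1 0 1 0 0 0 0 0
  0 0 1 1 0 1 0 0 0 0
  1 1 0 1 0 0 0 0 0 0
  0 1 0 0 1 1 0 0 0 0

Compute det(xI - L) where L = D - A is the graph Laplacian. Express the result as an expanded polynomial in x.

x^10 - 30x^9 + 390x^8 - 2880x^7 + 13305x^6 - 39882x^5 + 77640x^4 - 94800x^3 + 66000x^2 - 20000x

Reading degrees in the order [1, 2, 3, 4, 5, 6, 7, 8, 9, 10] gives [3, 3, 3, 3, 3, 3, 3, 3, 3, 3]; set D = diag(3, 3, 3, 3, 3, 3, 3, 3, 3, 3) and form L = D - A. Computing det(xI - L) by cofactor expansion (or equivalently via sum-over-permutations) gives x^10 - 30x^9 + 390x^8 - 2880x^7 + 13305x^6 - 39882x^5 + 77640x^4 - 94800x^3 + 66000x^2 - 20000x. The coefficient of x^9 equals -trace(L) = -30, matching the sum of degrees. There is one zero in the spectrum, matching the 1 component. By the matrix-tree theorem the graph has (1/10) * product of the nonzero eigenvalues = 2000 spanning trees.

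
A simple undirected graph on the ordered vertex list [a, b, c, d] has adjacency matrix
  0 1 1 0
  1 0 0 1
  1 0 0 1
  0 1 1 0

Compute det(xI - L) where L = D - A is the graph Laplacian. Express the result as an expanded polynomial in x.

x^4 - 8x^3 + 20x^2 - 16x

Each diagonal entry of L is the vertex degree and each off-diagonal entry is -1 where an edge is present, 0 otherwise; in the order [a, b, c, d] the diagonal is [2, 2, 2, 2]. The eigenvalues of L are [0, 2, 2, 4]; the characteristic polynomial is the product of (x - lambda_i), which multiplies out to x^4 - 8x^3 + 20x^2 - 16x. The constant term is 0 because L is singular (the all-ones vector lies in its kernel). By the matrix-tree theorem the graph has (1/4) * product of the nonzero eigenvalues = 4 spanning trees. There is one zero in the spectrum, matching the 1 component.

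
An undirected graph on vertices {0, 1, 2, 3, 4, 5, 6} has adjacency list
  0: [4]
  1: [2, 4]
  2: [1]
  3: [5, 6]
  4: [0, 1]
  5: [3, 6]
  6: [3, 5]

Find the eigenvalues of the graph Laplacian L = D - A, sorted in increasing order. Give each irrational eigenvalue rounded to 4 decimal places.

[0, 0, 0.5858, 2, 3, 3, 3.4142]

With the vertex order [0, 1, 2, 3, 4, 5, 6], the degrees are [1, 2, 1, 2, 2, 2, 2], giving D = diag(1, 2, 1, 2, 2, 2, 2) and L = D - A. The multiplicity of 0 as a Laplacian eigenvalue equals the number of connected components. The 2 zero eigenvalues correspond to the 2 connected components. The largest eigenvalue, 3.4142, is at most the vertex count 7.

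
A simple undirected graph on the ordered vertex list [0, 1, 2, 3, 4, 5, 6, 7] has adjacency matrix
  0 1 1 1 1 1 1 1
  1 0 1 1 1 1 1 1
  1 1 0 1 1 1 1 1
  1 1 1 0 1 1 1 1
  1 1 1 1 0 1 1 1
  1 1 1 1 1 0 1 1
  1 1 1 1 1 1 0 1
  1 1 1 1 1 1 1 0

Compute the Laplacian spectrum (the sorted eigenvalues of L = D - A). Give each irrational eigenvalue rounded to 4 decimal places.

[0, 8, 8, 8, 8, 8, 8, 8]

Each diagonal entry of L is the vertex degree and each off-diagonal entry is -1 where an edge is present, 0 otherwise; in the order [0, 1, 2, 3, 4, 5, 6, 7] the diagonal is [7, 7, 7, 7, 7, 7, 7, 7]. Since every row of L sums to 0, the all-ones vector is in the kernel and 0 is an eigenvalue. The eigenvalues sum to 56, which equals trace(L) = 2|E|.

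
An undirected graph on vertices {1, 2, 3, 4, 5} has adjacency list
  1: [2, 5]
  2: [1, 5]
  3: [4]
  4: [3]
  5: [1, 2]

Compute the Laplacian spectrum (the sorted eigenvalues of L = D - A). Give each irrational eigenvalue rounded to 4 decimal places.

With the vertex order [1, 2, 3, 4, 5], the degrees are [2, 2, 1, 1, 2], giving D = diag(2, 2, 1, 1, 2) and L = D - A. Since every row of L sums to 0, the all-ones vector is in the kernel and 0 is an eigenvalue. The 2 zero eigenvalues correspond to the 2 connected components.

[0, 0, 2, 3, 3]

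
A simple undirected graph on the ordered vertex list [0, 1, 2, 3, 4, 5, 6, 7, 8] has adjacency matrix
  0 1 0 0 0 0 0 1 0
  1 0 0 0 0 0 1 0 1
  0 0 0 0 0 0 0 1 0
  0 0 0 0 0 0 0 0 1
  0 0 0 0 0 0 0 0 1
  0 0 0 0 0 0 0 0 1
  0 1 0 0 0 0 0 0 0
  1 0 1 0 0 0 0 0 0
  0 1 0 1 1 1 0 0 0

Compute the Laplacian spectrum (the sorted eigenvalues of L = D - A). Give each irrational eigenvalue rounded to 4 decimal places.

Reading degrees in the order [0, 1, 2, 3, 4, 5, 6, 7, 8] gives [2, 3, 1, 1, 1, 1, 1, 2, 4]; set D = diag(2, 3, 1, 1, 1, 1, 1, 2, 4) and form L = D - A. Since every row of L sums to 0, the all-ones vector is in the kernel and 0 is an eigenvalue. The single zero eigenvalue shows the graph is connected. By the matrix-tree theorem the graph has (1/9) * product of the nonzero eigenvalues = 1 spanning tree.

[0, 0.2022, 0.5693, 1, 1, 1.4124, 2.8273, 3.7046, 5.2842]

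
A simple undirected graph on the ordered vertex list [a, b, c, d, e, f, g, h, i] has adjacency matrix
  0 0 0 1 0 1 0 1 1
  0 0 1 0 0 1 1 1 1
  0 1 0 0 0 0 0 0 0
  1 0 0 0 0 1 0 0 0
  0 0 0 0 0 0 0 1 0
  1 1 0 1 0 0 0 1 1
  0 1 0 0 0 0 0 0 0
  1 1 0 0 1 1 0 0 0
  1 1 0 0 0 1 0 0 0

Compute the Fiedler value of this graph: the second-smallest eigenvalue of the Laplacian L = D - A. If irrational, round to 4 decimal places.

0.6722

Each diagonal entry of L is the vertex degree and each off-diagonal entry is -1 where an edge is present, 0 otherwise; in the order [a, b, c, d, e, f, g, h, i] the diagonal is [4, 5, 1, 2, 1, 5, 1, 4, 3]. The smallest Laplacian eigenvalue is always 0. The next one, lambda_2 = 0.6722, measures how hard the graph is to disconnect: larger values mean better connectivity. The largest eigenvalue, 6.5459, is at most the vertex count 9.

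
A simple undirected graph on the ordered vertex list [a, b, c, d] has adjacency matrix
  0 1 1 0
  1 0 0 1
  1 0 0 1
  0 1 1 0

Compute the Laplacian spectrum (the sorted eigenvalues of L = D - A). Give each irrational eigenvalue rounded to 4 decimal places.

With the vertex order [a, b, c, d], the degrees are [2, 2, 2, 2], giving D = diag(2, 2, 2, 2) and L = D - A. The multiplicity of 0 as a Laplacian eigenvalue equals the number of connected components. There is one zero in the spectrum, matching the 1 component.

[0, 2, 2, 4]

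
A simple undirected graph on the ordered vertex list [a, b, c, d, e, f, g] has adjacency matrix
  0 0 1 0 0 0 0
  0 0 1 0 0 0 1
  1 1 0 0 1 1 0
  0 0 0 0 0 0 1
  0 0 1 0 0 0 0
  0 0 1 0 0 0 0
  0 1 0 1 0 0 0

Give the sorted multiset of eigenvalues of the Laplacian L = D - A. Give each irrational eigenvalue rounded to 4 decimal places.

[0, 0.2955, 1, 1, 1.4911, 3.1169, 5.0965]

With the vertex order [a, b, c, d, e, f, g], the degrees are [1, 2, 4, 1, 1, 1, 2], giving D = diag(1, 2, 4, 1, 1, 1, 2) and L = D - A. Since every row of L sums to 0, the all-ones vector is in the kernel and 0 is an eigenvalue. There is one zero in the spectrum, matching the 1 component.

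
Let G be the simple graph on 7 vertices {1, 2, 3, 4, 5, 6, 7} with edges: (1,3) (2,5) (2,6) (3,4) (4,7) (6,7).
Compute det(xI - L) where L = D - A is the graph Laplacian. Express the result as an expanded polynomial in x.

x^7 - 12x^6 + 55x^5 - 120x^4 + 126x^3 - 56x^2 + 7x

Reading degrees in the order [1, 2, 3, 4, 5, 6, 7] gives [1, 2, 2, 2, 1, 2, 2]; set D = diag(1, 2, 2, 2, 1, 2, 2) and form L = D - A. Computing det(xI - L) by cofactor expansion (or equivalently via sum-over-permutations) gives x^7 - 12x^6 + 55x^5 - 120x^4 + 126x^3 - 56x^2 + 7x. Since p(0) = det(-L) = 0, x divides p(x). The eigenvalues sum to 12, which equals trace(L) = 2|E|. By the matrix-tree theorem the graph has (1/7) * product of the nonzero eigenvalues = 1 spanning tree.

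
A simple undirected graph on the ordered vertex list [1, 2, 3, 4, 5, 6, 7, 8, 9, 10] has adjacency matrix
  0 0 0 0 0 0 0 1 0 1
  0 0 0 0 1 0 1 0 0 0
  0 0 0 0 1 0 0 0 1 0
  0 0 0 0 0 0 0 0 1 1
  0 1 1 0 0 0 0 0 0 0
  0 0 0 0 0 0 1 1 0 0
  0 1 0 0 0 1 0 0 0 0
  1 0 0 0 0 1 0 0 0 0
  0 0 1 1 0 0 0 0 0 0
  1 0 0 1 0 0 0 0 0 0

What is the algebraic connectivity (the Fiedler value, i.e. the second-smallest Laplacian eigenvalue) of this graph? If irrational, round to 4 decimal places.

With the vertex order [1, 2, 3, 4, 5, 6, 7, 8, 9, 10], the degrees are [2, 2, 2, 2, 2, 2, 2, 2, 2, 2], giving D = diag(2, 2, 2, 2, 2, 2, 2, 2, 2, 2) and L = D - A. The sorted Laplacian eigenvalues are [0, 0.3820, 0.3820, 1.3820, 1.3820, 2.6180, 2.6180, 3.6180, 3.6180, 4]; the algebraic connectivity is the second entry, 0.3820. By the matrix-tree theorem the graph has (1/10) * product of the nonzero eigenvalues = 10 spanning trees.

0.3820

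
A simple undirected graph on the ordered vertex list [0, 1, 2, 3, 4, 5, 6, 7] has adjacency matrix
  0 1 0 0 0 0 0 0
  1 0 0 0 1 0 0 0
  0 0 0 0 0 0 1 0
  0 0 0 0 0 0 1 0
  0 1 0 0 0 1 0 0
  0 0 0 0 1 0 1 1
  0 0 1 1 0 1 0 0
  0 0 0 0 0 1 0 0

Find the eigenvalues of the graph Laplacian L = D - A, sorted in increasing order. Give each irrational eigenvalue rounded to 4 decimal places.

[0, 0.2243, 0.5858, 1, 1.4108, 2.7237, 3.4142, 4.6412]

Reading degrees in the order [0, 1, 2, 3, 4, 5, 6, 7] gives [1, 2, 1, 1, 2, 3, 3, 1]; set D = diag(1, 2, 1, 1, 2, 3, 3, 1) and form L = D - A. Diagonalising L (or applying a numerical eigensolver to the 8x8 matrix) gives the spectrum above. The eigenvalues sum to 14, which equals trace(L) = 2|E|.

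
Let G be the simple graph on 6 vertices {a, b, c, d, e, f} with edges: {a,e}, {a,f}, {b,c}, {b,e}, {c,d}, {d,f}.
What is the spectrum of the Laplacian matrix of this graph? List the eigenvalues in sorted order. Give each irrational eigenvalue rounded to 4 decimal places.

Reading degrees in the order [a, b, c, d, e, f] gives [2, 2, 2, 2, 2, 2]; set D = diag(2, 2, 2, 2, 2, 2) and form L = D - A. L is symmetric positive semidefinite, so every eigenvalue is real and nonnegative. The single zero eigenvalue shows the graph is connected. The eigenvalues sum to 12, which equals trace(L) = 2|E|.

[0, 1, 1, 3, 3, 4]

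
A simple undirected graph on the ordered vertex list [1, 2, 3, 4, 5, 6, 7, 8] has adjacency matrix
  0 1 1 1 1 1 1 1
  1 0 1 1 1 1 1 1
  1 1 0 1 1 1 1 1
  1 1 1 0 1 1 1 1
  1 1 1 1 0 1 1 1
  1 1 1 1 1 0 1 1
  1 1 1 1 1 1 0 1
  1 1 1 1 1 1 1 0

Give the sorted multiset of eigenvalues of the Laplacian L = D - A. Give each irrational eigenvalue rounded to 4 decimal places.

Each diagonal entry of L is the vertex degree and each off-diagonal entry is -1 where an edge is present, 0 otherwise; in the order [1, 2, 3, 4, 5, 6, 7, 8] the diagonal is [7, 7, 7, 7, 7, 7, 7, 7]. Diagonalising L (or applying a numerical eigensolver to the 8x8 matrix) gives the spectrum above.

[0, 8, 8, 8, 8, 8, 8, 8]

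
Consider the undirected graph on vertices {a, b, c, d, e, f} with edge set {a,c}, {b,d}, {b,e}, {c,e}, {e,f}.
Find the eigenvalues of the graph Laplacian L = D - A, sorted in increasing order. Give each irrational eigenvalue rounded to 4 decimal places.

[0, 0.3820, 0.6972, 2, 2.6180, 4.3028]

Each diagonal entry of L is the vertex degree and each off-diagonal entry is -1 where an edge is present, 0 otherwise; in the order [a, b, c, d, e, f] the diagonal is [1, 2, 2, 1, 3, 1]. Diagonalising L (or applying a numerical eigensolver to the 6x6 matrix) gives the spectrum above.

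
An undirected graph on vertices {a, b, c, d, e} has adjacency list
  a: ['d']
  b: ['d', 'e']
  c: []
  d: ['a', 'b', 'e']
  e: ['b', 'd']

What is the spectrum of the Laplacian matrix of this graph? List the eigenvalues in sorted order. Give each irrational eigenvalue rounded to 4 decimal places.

[0, 0, 1, 3, 4]

Each diagonal entry of L is the vertex degree and each off-diagonal entry is -1 where an edge is present, 0 otherwise; in the order [a, b, c, d, e] the diagonal is [1, 2, 0, 3, 2]. The multiplicity of 0 as a Laplacian eigenvalue equals the number of connected components. The 2 zero eigenvalues correspond to the 2 connected components. The eigenvalues sum to 8, which equals trace(L) = 2|E|.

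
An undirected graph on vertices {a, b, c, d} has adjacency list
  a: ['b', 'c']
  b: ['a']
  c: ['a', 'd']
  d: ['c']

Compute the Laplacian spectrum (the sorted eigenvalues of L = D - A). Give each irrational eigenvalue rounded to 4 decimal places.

[0, 0.5858, 2, 3.4142]

Reading degrees in the order [a, b, c, d] gives [2, 1, 2, 1]; set D = diag(2, 1, 2, 1) and form L = D - A. Diagonalising L (or applying a numerical eigensolver to the 4x4 matrix) gives the spectrum above. The single zero eigenvalue shows the graph is connected. There is one zero in the spectrum, matching the 1 component.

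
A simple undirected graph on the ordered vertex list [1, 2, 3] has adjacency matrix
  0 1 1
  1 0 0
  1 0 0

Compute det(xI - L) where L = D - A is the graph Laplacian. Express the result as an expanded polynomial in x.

x^3 - 4x^2 + 3x

Each diagonal entry of L is the vertex degree and each off-diagonal entry is -1 where an edge is present, 0 otherwise; in the order [1, 2, 3] the diagonal is [2, 1, 1]. Computing det(xI - L) by cofactor expansion (or equivalently via sum-over-permutations) gives x^3 - 4x^2 + 3x. The coefficient of x^2 equals -trace(L) = -4, matching the sum of degrees. There is one zero in the spectrum, matching the 1 component.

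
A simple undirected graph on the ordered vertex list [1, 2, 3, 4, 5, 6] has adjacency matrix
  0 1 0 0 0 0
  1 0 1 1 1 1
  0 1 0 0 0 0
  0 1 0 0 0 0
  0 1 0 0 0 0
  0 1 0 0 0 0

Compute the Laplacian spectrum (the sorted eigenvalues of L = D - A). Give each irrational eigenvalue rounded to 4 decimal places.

Reading degrees in the order [1, 2, 3, 4, 5, 6] gives [1, 5, 1, 1, 1, 1]; set D = diag(1, 5, 1, 1, 1, 1) and form L = D - A. The multiplicity of 0 as a Laplacian eigenvalue equals the number of connected components. The eigenvalues sum to 10, which equals trace(L) = 2|E|. There is one zero in the spectrum, matching the 1 component.

[0, 1, 1, 1, 1, 6]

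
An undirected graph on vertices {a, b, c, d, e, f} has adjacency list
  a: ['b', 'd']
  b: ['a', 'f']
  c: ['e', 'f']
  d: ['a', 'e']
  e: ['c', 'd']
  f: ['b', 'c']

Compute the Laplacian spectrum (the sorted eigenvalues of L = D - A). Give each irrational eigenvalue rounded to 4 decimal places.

Reading degrees in the order [a, b, c, d, e, f] gives [2, 2, 2, 2, 2, 2]; set D = diag(2, 2, 2, 2, 2, 2) and form L = D - A. L is symmetric positive semidefinite, so every eigenvalue is real and nonnegative.

[0, 1, 1, 3, 3, 4]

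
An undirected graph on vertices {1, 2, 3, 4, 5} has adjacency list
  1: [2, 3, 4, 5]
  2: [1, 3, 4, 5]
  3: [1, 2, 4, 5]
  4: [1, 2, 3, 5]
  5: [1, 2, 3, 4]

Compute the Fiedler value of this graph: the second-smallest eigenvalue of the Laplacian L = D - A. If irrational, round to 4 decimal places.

Each diagonal entry of L is the vertex degree and each off-diagonal entry is -1 where an edge is present, 0 otherwise; in the order [1, 2, 3, 4, 5] the diagonal is [4, 4, 4, 4, 4]. Computing the eigenvalues of L and sorting gives [0, 5, 5, 5, 5]. The Fiedler value lambda_2 = 5 is strictly positive, so the graph is connected. There is one zero in the spectrum, matching the 1 component. By the matrix-tree theorem the graph has (1/5) * product of the nonzero eigenvalues = 125 spanning trees.

5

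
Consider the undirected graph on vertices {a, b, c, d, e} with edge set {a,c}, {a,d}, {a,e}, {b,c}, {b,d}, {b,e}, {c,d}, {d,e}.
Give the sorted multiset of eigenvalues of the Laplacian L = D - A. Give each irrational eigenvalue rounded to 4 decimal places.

Reading degrees in the order [a, b, c, d, e] gives [3, 3, 3, 4, 3]; set D = diag(3, 3, 3, 4, 3) and form L = D - A. Since every row of L sums to 0, the all-ones vector is in the kernel and 0 is an eigenvalue. The single zero eigenvalue shows the graph is connected. The eigenvalues sum to 16, which equals trace(L) = 2|E|.

[0, 3, 3, 5, 5]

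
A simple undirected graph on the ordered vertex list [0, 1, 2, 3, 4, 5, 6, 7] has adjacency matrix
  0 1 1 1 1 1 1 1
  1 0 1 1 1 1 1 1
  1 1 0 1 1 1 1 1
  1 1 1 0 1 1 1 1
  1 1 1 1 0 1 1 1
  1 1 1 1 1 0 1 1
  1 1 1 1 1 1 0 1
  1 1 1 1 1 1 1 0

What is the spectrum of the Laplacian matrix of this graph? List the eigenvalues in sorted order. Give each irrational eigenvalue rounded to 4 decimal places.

Reading degrees in the order [0, 1, 2, 3, 4, 5, 6, 7] gives [7, 7, 7, 7, 7, 7, 7, 7]; set D = diag(7, 7, 7, 7, 7, 7, 7, 7) and form L = D - A. L is symmetric positive semidefinite, so every eigenvalue is real and nonnegative. The single zero eigenvalue shows the graph is connected. The largest eigenvalue, 8, is at most the vertex count 8. There is one zero in the spectrum, matching the 1 component.

[0, 8, 8, 8, 8, 8, 8, 8]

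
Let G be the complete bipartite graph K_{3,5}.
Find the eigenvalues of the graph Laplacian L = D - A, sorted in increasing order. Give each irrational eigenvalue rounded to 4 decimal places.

The graph has 8 vertices and degree multiset [5, 5, 5, 3, 3, 3, 3, 3]; D is the diagonal matrix of degrees and L = D - A. The multiplicity of 0 as a Laplacian eigenvalue equals the number of connected components. The single zero eigenvalue shows the graph is connected.

[0, 3, 3, 3, 3, 5, 5, 8]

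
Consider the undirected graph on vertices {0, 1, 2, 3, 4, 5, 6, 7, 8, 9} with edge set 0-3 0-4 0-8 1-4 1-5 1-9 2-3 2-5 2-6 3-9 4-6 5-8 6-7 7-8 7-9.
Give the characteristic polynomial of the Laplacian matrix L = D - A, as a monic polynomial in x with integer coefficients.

x^10 - 30x^9 + 390x^8 - 2880x^7 + 13305x^6 - 39882x^5 + 77640x^4 - 94800x^3 + 66000x^2 - 20000x

With the vertex order [0, 1, 2, 3, 4, 5, 6, 7, 8, 9], the degrees are [3, 3, 3, 3, 3, 3, 3, 3, 3, 3], giving D = diag(3, 3, 3, 3, 3, 3, 3, 3, 3, 3) and L = D - A. The eigenvalues of L are [0, 2, 2, 2, 2, 2, 5, 5, 5, 5]; the characteristic polynomial is the product of (x - lambda_i), which multiplies out to x^10 - 30x^9 + 390x^8 - 2880x^7 + 13305x^6 - 39882x^5 + 77640x^4 - 94800x^3 + 66000x^2 - 20000x. The coefficient of x^9 equals -trace(L) = -30, matching the sum of degrees. The largest eigenvalue, 5, is at most the vertex count 10.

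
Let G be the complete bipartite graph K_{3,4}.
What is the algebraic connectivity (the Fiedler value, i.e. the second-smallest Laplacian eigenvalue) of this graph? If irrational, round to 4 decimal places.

The graph has 7 vertices and degree multiset [4, 4, 4, 3, 3, 3, 3]; D is the diagonal matrix of degrees and L = D - A. The smallest Laplacian eigenvalue is always 0. The next one, lambda_2 = 3, measures how hard the graph is to disconnect: larger values mean better connectivity. The largest eigenvalue, 7, is at most the vertex count 7.

3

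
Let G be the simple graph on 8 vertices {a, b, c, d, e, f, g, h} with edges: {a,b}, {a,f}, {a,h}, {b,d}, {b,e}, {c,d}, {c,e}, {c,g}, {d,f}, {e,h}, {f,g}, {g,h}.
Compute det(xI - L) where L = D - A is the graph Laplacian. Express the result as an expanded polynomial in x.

x^8 - 24x^7 + 240x^6 - 1296x^5 + 4080x^4 - 7488x^3 + 7424x^2 - 3072x

Each diagonal entry of L is the vertex degree and each off-diagonal entry is -1 where an edge is present, 0 otherwise; in the order [a, b, c, d, e, f, g, h] the diagonal is [3, 3, 3, 3, 3, 3, 3, 3]. L has integer entries, so p(x) = det(xI - L) has integer coefficients. Expanding the determinant yields x^8 - 24x^7 + 240x^6 - 1296x^5 + 4080x^4 - 7488x^3 + 7424x^2 - 3072x. Since p(0) = det(-L) = 0, x divides p(x). The eigenvalues sum to 24, which equals trace(L) = 2|E|. The largest eigenvalue, 6, is at most the vertex count 8.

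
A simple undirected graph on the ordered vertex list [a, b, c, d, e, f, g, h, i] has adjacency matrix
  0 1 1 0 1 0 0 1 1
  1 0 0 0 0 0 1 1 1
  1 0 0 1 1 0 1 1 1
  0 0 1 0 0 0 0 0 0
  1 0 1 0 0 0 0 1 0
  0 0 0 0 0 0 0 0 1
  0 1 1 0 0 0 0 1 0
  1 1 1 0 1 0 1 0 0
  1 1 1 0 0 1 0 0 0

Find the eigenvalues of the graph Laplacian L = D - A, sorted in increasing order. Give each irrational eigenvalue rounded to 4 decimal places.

Reading degrees in the order [a, b, c, d, e, f, g, h, i] gives [5, 4, 6, 1, 3, 1, 3, 5, 4]; set D = diag(5, 4, 6, 1, 3, 1, 3, 5, 4) and form L = D - A. Since every row of L sums to 0, the all-ones vector is in the kernel and 0 is an eigenvalue. The single zero eigenvalue shows the graph is connected. There is one zero in the spectrum, matching the 1 component.

[0, 0.7572, 1.0370, 2.6181, 3.3765, 4.8390, 5.6116, 6.3741, 7.3865]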